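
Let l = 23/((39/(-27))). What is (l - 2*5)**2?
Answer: 113569/169 ≈ 672.01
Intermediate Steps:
l = -207/13 (l = 23/((39*(-1/27))) = 23/(-13/9) = 23*(-9/13) = -207/13 ≈ -15.923)
(l - 2*5)**2 = (-207/13 - 2*5)**2 = (-207/13 - 10)**2 = (-337/13)**2 = 113569/169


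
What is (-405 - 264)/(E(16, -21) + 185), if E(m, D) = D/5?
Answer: -3345/904 ≈ -3.7002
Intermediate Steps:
E(m, D) = D/5 (E(m, D) = D*(⅕) = D/5)
(-405 - 264)/(E(16, -21) + 185) = (-405 - 264)/((⅕)*(-21) + 185) = -669/(-21/5 + 185) = -669/904/5 = -669*5/904 = -3345/904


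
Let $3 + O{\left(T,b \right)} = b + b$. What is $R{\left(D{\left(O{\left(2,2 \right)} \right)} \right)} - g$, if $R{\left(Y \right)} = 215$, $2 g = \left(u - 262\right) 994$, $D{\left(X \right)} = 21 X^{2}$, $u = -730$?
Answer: $493239$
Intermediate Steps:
$O{\left(T,b \right)} = -3 + 2 b$ ($O{\left(T,b \right)} = -3 + \left(b + b\right) = -3 + 2 b$)
$g = -493024$ ($g = \frac{\left(-730 - 262\right) 994}{2} = \frac{\left(-992\right) 994}{2} = \frac{1}{2} \left(-986048\right) = -493024$)
$R{\left(D{\left(O{\left(2,2 \right)} \right)} \right)} - g = 215 - -493024 = 215 + 493024 = 493239$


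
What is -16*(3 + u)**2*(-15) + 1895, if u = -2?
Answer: 2135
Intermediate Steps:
-16*(3 + u)**2*(-15) + 1895 = -16*(3 - 2)**2*(-15) + 1895 = -16*1**2*(-15) + 1895 = -16*1*(-15) + 1895 = -16*(-15) + 1895 = 240 + 1895 = 2135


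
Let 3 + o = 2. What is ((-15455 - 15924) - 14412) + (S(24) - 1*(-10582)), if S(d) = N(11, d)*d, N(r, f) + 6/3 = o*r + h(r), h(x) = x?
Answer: -35257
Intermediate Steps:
o = -1 (o = -3 + 2 = -1)
N(r, f) = -2 (N(r, f) = -2 + (-r + r) = -2 + 0 = -2)
S(d) = -2*d
((-15455 - 15924) - 14412) + (S(24) - 1*(-10582)) = ((-15455 - 15924) - 14412) + (-2*24 - 1*(-10582)) = (-31379 - 14412) + (-48 + 10582) = -45791 + 10534 = -35257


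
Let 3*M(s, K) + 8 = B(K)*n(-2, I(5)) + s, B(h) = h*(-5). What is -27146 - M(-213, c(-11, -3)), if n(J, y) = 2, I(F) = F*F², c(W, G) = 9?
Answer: -81127/3 ≈ -27042.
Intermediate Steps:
B(h) = -5*h
I(F) = F³
M(s, K) = -8/3 - 10*K/3 + s/3 (M(s, K) = -8/3 + (-5*K*2 + s)/3 = -8/3 + (-10*K + s)/3 = -8/3 + (s - 10*K)/3 = -8/3 + (-10*K/3 + s/3) = -8/3 - 10*K/3 + s/3)
-27146 - M(-213, c(-11, -3)) = -27146 - (-8/3 - 10/3*9 + (⅓)*(-213)) = -27146 - (-8/3 - 30 - 71) = -27146 - 1*(-311/3) = -27146 + 311/3 = -81127/3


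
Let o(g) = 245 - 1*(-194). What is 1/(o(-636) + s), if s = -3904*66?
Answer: -1/257225 ≈ -3.8876e-6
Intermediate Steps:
o(g) = 439 (o(g) = 245 + 194 = 439)
s = -257664
1/(o(-636) + s) = 1/(439 - 257664) = 1/(-257225) = -1/257225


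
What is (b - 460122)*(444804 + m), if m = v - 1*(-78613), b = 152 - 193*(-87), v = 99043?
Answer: -275861200340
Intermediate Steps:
b = 16943 (b = 152 + 16791 = 16943)
m = 177656 (m = 99043 - 1*(-78613) = 99043 + 78613 = 177656)
(b - 460122)*(444804 + m) = (16943 - 460122)*(444804 + 177656) = -443179*622460 = -275861200340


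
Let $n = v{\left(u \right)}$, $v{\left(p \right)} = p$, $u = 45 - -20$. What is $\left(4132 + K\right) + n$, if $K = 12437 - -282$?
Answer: $16916$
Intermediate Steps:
$u = 65$ ($u = 45 + 20 = 65$)
$n = 65$
$K = 12719$ ($K = 12437 + 282 = 12719$)
$\left(4132 + K\right) + n = \left(4132 + 12719\right) + 65 = 16851 + 65 = 16916$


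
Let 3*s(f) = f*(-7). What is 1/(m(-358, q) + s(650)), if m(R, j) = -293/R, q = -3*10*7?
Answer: -1074/1628021 ≈ -0.00065970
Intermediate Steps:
s(f) = -7*f/3 (s(f) = (f*(-7))/3 = (-7*f)/3 = -7*f/3)
q = -210 (q = -30*7 = -210)
1/(m(-358, q) + s(650)) = 1/(-293/(-358) - 7/3*650) = 1/(-293*(-1/358) - 4550/3) = 1/(293/358 - 4550/3) = 1/(-1628021/1074) = -1074/1628021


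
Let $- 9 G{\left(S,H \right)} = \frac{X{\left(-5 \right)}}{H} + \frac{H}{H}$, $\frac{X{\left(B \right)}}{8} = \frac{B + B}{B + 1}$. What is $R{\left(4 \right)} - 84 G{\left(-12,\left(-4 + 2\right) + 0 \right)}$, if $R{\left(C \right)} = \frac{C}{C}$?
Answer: $-83$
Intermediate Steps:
$X{\left(B \right)} = \frac{16 B}{1 + B}$ ($X{\left(B \right)} = 8 \frac{B + B}{B + 1} = 8 \frac{2 B}{1 + B} = \frac{16 B}{1 + B}$)
$R{\left(C \right)} = 1$
$G{\left(S,H \right)} = - \frac{1}{9} - \frac{20}{9 H}$ ($G{\left(S,H \right)} = - \frac{\frac{16 \left(-5\right) \frac{1}{1 - 5}}{H} + \frac{H}{H}}{9} = - \frac{\frac{16 \left(-5\right) \frac{1}{-4}}{H} + 1}{9} = - \frac{\frac{16 \left(-5\right) \left(- \frac{1}{4}\right)}{H} + 1}{9} = - \frac{\frac{20}{H} + 1}{9} = - \frac{1 + \frac{20}{H}}{9} = - \frac{1}{9} - \frac{20}{9 H}$)
$R{\left(4 \right)} - 84 G{\left(-12,\left(-4 + 2\right) + 0 \right)} = 1 - 84 \frac{-20 - \left(\left(-4 + 2\right) + 0\right)}{9 \left(\left(-4 + 2\right) + 0\right)} = 1 - 84 \frac{-20 - \left(-2 + 0\right)}{9 \left(-2 + 0\right)} = 1 - 84 \frac{-20 - -2}{9 \left(-2\right)} = 1 - 84 \cdot \frac{1}{9} \left(- \frac{1}{2}\right) \left(-20 + 2\right) = 1 - 84 \cdot \frac{1}{9} \left(- \frac{1}{2}\right) \left(-18\right) = 1 - 84 = -83$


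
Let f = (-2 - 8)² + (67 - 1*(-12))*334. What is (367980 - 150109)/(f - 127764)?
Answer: -217871/101278 ≈ -2.1512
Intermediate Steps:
f = 26486 (f = (-10)² + (67 + 12)*334 = 100 + 79*334 = 100 + 26386 = 26486)
(367980 - 150109)/(f - 127764) = (367980 - 150109)/(26486 - 127764) = 217871/(-101278) = 217871*(-1/101278) = -217871/101278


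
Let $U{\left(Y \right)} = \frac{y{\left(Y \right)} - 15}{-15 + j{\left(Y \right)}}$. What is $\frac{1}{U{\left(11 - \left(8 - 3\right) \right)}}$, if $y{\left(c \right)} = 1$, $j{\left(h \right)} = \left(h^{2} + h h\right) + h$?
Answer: $- \frac{9}{2} \approx -4.5$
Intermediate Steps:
$j{\left(h \right)} = h + 2 h^{2}$ ($j{\left(h \right)} = \left(h^{2} + h^{2}\right) + h = 2 h^{2} + h = h + 2 h^{2}$)
$U{\left(Y \right)} = - \frac{14}{-15 + Y \left(1 + 2 Y\right)}$ ($U{\left(Y \right)} = \frac{1 - 15}{-15 + Y \left(1 + 2 Y\right)} = - \frac{14}{-15 + Y \left(1 + 2 Y\right)}$)
$\frac{1}{U{\left(11 - \left(8 - 3\right) \right)}} = \frac{1}{\left(-14\right) \frac{1}{-15 + \left(11 - \left(8 - 3\right)\right) \left(1 + 2 \left(11 - \left(8 - 3\right)\right)\right)}} = \frac{1}{\left(-14\right) \frac{1}{-15 + \left(11 - 5\right) \left(1 + 2 \left(11 - 5\right)\right)}} = \frac{1}{\left(-14\right) \frac{1}{-15 + 6 \left(1 + 2 \cdot 6\right)}} = \frac{1}{\left(-14\right) \frac{1}{-15 + 6 \left(1 + 12\right)}} = \frac{1}{\left(-14\right) \frac{1}{-15 + 6 \cdot 13}} = \frac{1}{\left(-14\right) \frac{1}{-15 + 78}} = \frac{1}{\left(-14\right) \frac{1}{63}} = \frac{1}{- \frac{2}{9}} = - \frac{9}{2}$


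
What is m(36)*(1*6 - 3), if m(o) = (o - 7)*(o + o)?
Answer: 6264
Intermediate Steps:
m(o) = 2*o*(-7 + o) (m(o) = (-7 + o)*(2*o) = 2*o*(-7 + o))
m(36)*(1*6 - 3) = (2*36*(-7 + 36))*(1*6 - 3) = (2*36*29)*(6 - 3) = 2088*3 = 6264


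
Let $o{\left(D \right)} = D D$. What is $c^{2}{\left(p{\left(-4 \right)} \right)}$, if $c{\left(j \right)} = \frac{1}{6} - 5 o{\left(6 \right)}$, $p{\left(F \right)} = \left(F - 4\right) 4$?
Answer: $\frac{1164241}{36} \approx 32340.0$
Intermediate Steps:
$p{\left(F \right)} = -16 + 4 F$ ($p{\left(F \right)} = \left(-4 + F\right) 4 = -16 + 4 F$)
$o{\left(D \right)} = D^{2}$
$c{\left(j \right)} = - \frac{1079}{6}$ ($c{\left(j \right)} = \frac{1}{6} - 5 \cdot 6^{2} = \frac{1}{6} - 180 = - \frac{1079}{6}$)
$c^{2}{\left(p{\left(-4 \right)} \right)} = \left(- \frac{1079}{6}\right)^{2} = \frac{1164241}{36}$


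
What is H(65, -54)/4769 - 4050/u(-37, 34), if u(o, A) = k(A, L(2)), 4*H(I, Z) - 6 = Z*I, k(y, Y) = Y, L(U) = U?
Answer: -9658101/4769 ≈ -2025.2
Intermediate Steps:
H(I, Z) = 3/2 + I*Z/4 (H(I, Z) = 3/2 + (Z*I)/4 = 3/2 + (I*Z)/4 = 3/2 + I*Z/4)
u(o, A) = 2
H(65, -54)/4769 - 4050/u(-37, 34) = (3/2 + (¼)*65*(-54))/4769 - 4050/2 = (3/2 - 1755/2)*(1/4769) - 4050*½ = -876*1/4769 - 2025 = -876/4769 - 2025 = -9658101/4769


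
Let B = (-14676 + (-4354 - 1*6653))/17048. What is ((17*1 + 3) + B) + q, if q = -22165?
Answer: -377553643/17048 ≈ -22147.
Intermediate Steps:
B = -25683/17048 (B = (-14676 + (-4354 - 6653))*(1/17048) = (-14676 - 11007)*(1/17048) = -25683*1/17048 = -25683/17048 ≈ -1.5065)
((17*1 + 3) + B) + q = ((17*1 + 3) - 25683/17048) - 22165 = ((17 + 3) - 25683/17048) - 22165 = (20 - 25683/17048) - 22165 = 315277/17048 - 22165 = -377553643/17048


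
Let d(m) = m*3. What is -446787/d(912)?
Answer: -49643/304 ≈ -163.30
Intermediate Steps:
d(m) = 3*m
-446787/d(912) = -446787/(3*912) = -446787/2736 = -446787*1/2736 = -49643/304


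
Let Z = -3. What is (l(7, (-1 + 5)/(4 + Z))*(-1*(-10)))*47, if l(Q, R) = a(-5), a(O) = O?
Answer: -2350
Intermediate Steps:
l(Q, R) = -5
(l(7, (-1 + 5)/(4 + Z))*(-1*(-10)))*47 = -(-5)*(-10)*47 = -5*10*47 = -50*47 = -2350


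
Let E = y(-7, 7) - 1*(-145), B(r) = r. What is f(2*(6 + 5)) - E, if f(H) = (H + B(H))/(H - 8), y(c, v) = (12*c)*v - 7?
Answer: 3172/7 ≈ 453.14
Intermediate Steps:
y(c, v) = -7 + 12*c*v (y(c, v) = 12*c*v - 7 = -7 + 12*c*v)
E = -450 (E = (-7 + 12*(-7)*7) - 1*(-145) = (-7 - 588) + 145 = -595 + 145 = -450)
f(H) = 2*H/(-8 + H) (f(H) = (H + H)/(H - 8) = (2*H)/(-8 + H) = 2*H/(-8 + H))
f(2*(6 + 5)) - E = 2*(2*(6 + 5))/(-8 + 2*(6 + 5)) - 1*(-450) = 2*(2*11)/(-8 + 2*11) + 450 = 2*22/(-8 + 22) + 450 = 2*22/14 + 450 = 2*22*(1/14) + 450 = 22/7 + 450 = 3172/7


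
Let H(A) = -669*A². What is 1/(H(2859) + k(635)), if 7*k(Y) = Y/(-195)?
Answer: -273/1492853104324 ≈ -1.8287e-10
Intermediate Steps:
k(Y) = -Y/1365 (k(Y) = (Y/(-195))/7 = (Y*(-1/195))/7 = (-Y/195)/7 = -Y/1365)
1/(H(2859) + k(635)) = 1/(-669*2859² - 1/1365*635) = 1/(-669*8173881 - 127/273) = 1/(-5468326389 - 127/273) = 1/(-1492853104324/273) = -273/1492853104324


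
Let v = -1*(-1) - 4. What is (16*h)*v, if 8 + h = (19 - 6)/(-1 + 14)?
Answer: 336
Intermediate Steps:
v = -3 (v = 1 - 4 = -3)
h = -7 (h = -8 + (19 - 6)/(-1 + 14) = -8 + 13/13 = -8 + 13*(1/13) = -8 + 1 = -7)
(16*h)*v = (16*(-7))*(-3) = -112*(-3) = 336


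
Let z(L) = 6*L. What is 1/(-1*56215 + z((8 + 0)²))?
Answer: -1/55831 ≈ -1.7911e-5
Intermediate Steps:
1/(-1*56215 + z((8 + 0)²)) = 1/(-1*56215 + 6*(8 + 0)²) = 1/(-56215 + 6*8²) = 1/(-56215 + 6*64) = 1/(-56215 + 384) = 1/(-55831) = -1/55831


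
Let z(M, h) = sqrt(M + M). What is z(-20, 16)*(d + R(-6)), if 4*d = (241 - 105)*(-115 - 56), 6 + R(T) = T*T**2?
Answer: -12072*I*sqrt(10) ≈ -38175.0*I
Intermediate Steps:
z(M, h) = sqrt(2)*sqrt(M) (z(M, h) = sqrt(2*M) = sqrt(2)*sqrt(M))
R(T) = -6 + T**3 (R(T) = -6 + T*T**2 = -6 + T**3)
d = -5814 (d = ((241 - 105)*(-115 - 56))/4 = (136*(-171))/4 = (1/4)*(-23256) = -5814)
z(-20, 16)*(d + R(-6)) = (sqrt(2)*sqrt(-20))*(-5814 + (-6 + (-6)**3)) = (sqrt(2)*(2*I*sqrt(5)))*(-5814 + (-6 - 216)) = (2*I*sqrt(10))*(-5814 - 222) = (2*I*sqrt(10))*(-6036) = -12072*I*sqrt(10)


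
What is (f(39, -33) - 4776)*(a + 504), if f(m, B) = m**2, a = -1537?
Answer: 3362415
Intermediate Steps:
(f(39, -33) - 4776)*(a + 504) = (39**2 - 4776)*(-1537 + 504) = (1521 - 4776)*(-1033) = -3255*(-1033) = 3362415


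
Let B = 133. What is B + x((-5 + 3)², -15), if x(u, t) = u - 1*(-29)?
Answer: 166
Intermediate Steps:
x(u, t) = 29 + u (x(u, t) = u + 29 = 29 + u)
B + x((-5 + 3)², -15) = 133 + (29 + (-5 + 3)²) = 133 + (29 + (-2)²) = 133 + (29 + 4) = 133 + 33 = 166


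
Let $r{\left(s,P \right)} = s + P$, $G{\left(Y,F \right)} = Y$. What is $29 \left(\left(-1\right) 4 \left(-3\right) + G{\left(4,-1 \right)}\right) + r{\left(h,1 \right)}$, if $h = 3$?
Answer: $468$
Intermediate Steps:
$r{\left(s,P \right)} = P + s$
$29 \left(\left(-1\right) 4 \left(-3\right) + G{\left(4,-1 \right)}\right) + r{\left(h,1 \right)} = 29 \left(\left(-1\right) 4 \left(-3\right) + 4\right) + \left(1 + 3\right) = 29 \left(\left(-4\right) \left(-3\right) + 4\right) + 4 = 29 \left(12 + 4\right) + 4 = 29 \cdot 16 + 4 = 464 + 4 = 468$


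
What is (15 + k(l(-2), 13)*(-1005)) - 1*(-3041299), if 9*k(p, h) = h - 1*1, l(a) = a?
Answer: 3039974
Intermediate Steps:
k(p, h) = -⅑ + h/9 (k(p, h) = (h - 1*1)/9 = (h - 1)/9 = (-1 + h)/9 = -⅑ + h/9)
(15 + k(l(-2), 13)*(-1005)) - 1*(-3041299) = (15 + (-⅑ + (⅑)*13)*(-1005)) - 1*(-3041299) = (15 + (-⅑ + 13/9)*(-1005)) + 3041299 = (15 + (4/3)*(-1005)) + 3041299 = (15 - 1340) + 3041299 = -1325 + 3041299 = 3039974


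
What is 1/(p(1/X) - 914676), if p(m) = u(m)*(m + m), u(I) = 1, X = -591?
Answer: -591/540573518 ≈ -1.0933e-6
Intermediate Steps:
p(m) = 2*m (p(m) = 1*(m + m) = 1*(2*m) = 2*m)
1/(p(1/X) - 914676) = 1/(2/(-591) - 914676) = 1/(2*(-1/591) - 914676) = 1/(-2/591 - 914676) = 1/(-540573518/591) = -591/540573518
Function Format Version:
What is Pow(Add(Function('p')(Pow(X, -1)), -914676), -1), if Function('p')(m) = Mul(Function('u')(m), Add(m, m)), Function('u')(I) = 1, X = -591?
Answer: Rational(-591, 540573518) ≈ -1.0933e-6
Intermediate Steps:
Function('p')(m) = Mul(2, m) (Function('p')(m) = Mul(1, Add(m, m)) = Mul(1, Mul(2, m)) = Mul(2, m))
Pow(Add(Function('p')(Pow(X, -1)), -914676), -1) = Pow(Add(Mul(2, Pow(-591, -1)), -914676), -1) = Pow(Add(Mul(2, Rational(-1, 591)), -914676), -1) = Pow(Add(Rational(-2, 591), -914676), -1) = Pow(Rational(-540573518, 591), -1) = Rational(-591, 540573518)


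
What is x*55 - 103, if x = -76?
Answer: -4283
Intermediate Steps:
x*55 - 103 = -76*55 - 103 = -4180 - 103 = -4283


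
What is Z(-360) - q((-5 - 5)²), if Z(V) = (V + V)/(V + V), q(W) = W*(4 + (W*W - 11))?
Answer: -999299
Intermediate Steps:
q(W) = W*(-7 + W²) (q(W) = W*(4 + (W² - 11)) = W*(4 + (-11 + W²)) = W*(-7 + W²))
Z(V) = 1 (Z(V) = (2*V)/((2*V)) = (2*V)*(1/(2*V)) = 1)
Z(-360) - q((-5 - 5)²) = 1 - (-5 - 5)²*(-7 + ((-5 - 5)²)²) = 1 - (-10)²*(-7 + ((-10)²)²) = 1 - 100*(-7 + 100²) = 1 - 100*(-7 + 10000) = 1 - 100*9993 = 1 - 1*999300 = 1 - 999300 = -999299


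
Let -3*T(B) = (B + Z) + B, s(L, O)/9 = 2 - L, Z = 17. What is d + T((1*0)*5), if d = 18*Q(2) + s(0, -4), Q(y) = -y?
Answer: -71/3 ≈ -23.667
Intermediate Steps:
s(L, O) = 18 - 9*L (s(L, O) = 9*(2 - L) = 18 - 9*L)
d = -18 (d = 18*(-1*2) + (18 - 9*0) = 18*(-2) + (18 + 0) = -36 + 18 = -18)
T(B) = -17/3 - 2*B/3 (T(B) = -((B + 17) + B)/3 = -((17 + B) + B)/3 = -(17 + 2*B)/3 = -17/3 - 2*B/3)
d + T((1*0)*5) = -18 + (-17/3 - 2*1*0*5/3) = -18 + (-17/3 - 0*5) = -18 + (-17/3 - ⅔*0) = -18 + (-17/3 + 0) = -18 - 17/3 = -71/3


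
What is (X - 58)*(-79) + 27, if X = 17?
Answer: 3266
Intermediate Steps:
(X - 58)*(-79) + 27 = (17 - 58)*(-79) + 27 = -41*(-79) + 27 = 3239 + 27 = 3266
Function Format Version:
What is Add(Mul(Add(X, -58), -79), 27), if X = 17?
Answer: 3266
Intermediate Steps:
Add(Mul(Add(X, -58), -79), 27) = Add(Mul(Add(17, -58), -79), 27) = Add(Mul(-41, -79), 27) = Add(3239, 27) = 3266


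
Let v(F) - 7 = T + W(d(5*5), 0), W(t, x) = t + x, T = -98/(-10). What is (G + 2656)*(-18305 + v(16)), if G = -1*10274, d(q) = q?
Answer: 695645288/5 ≈ 1.3913e+8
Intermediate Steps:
T = 49/5 (T = -98*(-1/10) = 49/5 ≈ 9.8000)
G = -10274
v(F) = 209/5 (v(F) = 7 + (49/5 + (5*5 + 0)) = 7 + (49/5 + (25 + 0)) = 7 + (49/5 + 25) = 7 + 174/5 = 209/5)
(G + 2656)*(-18305 + v(16)) = (-10274 + 2656)*(-18305 + 209/5) = -7618*(-91316/5) = 695645288/5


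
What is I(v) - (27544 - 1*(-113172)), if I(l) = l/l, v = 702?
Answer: -140715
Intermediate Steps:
I(l) = 1
I(v) - (27544 - 1*(-113172)) = 1 - (27544 - 1*(-113172)) = 1 - (27544 + 113172) = 1 - 1*140716 = 1 - 140716 = -140715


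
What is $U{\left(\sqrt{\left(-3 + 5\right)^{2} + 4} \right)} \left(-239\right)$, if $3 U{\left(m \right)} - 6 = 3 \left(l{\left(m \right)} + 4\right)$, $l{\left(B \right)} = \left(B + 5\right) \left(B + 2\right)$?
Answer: $-5736 - 3346 \sqrt{2} \approx -10468.0$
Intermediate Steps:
$l{\left(B \right)} = \left(2 + B\right) \left(5 + B\right)$ ($l{\left(B \right)} = \left(5 + B\right) \left(2 + B\right) = \left(2 + B\right) \left(5 + B\right)$)
$U{\left(m \right)} = 16 + m^{2} + 7 m$ ($U{\left(m \right)} = 2 + \frac{3 \left(\left(10 + m^{2} + 7 m\right) + 4\right)}{3} = 2 + \frac{3 \left(14 + m^{2} + 7 m\right)}{3} = 2 + \frac{42 + 3 m^{2} + 21 m}{3} = 2 + \left(14 + m^{2} + 7 m\right) = 16 + m^{2} + 7 m$)
$U{\left(\sqrt{\left(-3 + 5\right)^{2} + 4} \right)} \left(-239\right) = \left(16 + \left(\sqrt{\left(-3 + 5\right)^{2} + 4}\right)^{2} + 7 \sqrt{\left(-3 + 5\right)^{2} + 4}\right) \left(-239\right) = \left(16 + \left(\sqrt{2^{2} + 4}\right)^{2} + 7 \sqrt{2^{2} + 4}\right) \left(-239\right) = \left(16 + \left(\sqrt{4 + 4}\right)^{2} + 7 \sqrt{4 + 4}\right) \left(-239\right) = \left(16 + \left(\sqrt{8}\right)^{2} + 7 \sqrt{8}\right) \left(-239\right) = \left(16 + \left(2 \sqrt{2}\right)^{2} + 7 \cdot 2 \sqrt{2}\right) \left(-239\right) = \left(16 + 8 + 14 \sqrt{2}\right) \left(-239\right) = \left(24 + 14 \sqrt{2}\right) \left(-239\right) = -5736 - 3346 \sqrt{2}$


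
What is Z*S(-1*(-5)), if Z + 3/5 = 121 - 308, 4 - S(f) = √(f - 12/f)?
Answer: -3752/5 + 938*√65/25 ≈ -447.90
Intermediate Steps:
S(f) = 4 - √(f - 12/f)
Z = -938/5 (Z = -⅗ + (121 - 308) = -⅗ - 187 = -938/5 ≈ -187.60)
Z*S(-1*(-5)) = -938*(4 - √(-1*(-5) - 12/((-1*(-5)))))/5 = -938*(4 - √(5 - 12/5))/5 = -938*(4 - √(13/5))/5 = -938*(4 - √65/5)/5 = -3752/5 + 938*√65/25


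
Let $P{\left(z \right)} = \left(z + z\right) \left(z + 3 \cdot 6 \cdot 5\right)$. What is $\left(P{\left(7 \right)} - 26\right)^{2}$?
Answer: $1774224$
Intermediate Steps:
$P{\left(z \right)} = 2 z \left(90 + z\right)$ ($P{\left(z \right)} = 2 z \left(z + 18 \cdot 5\right) = 2 z \left(z + 90\right) = 2 z \left(90 + z\right)$)
$\left(P{\left(7 \right)} - 26\right)^{2} = \left(2 \cdot 7 \left(90 + 7\right) - 26\right)^{2} = \left(2 \cdot 7 \cdot 97 - 26\right)^{2} = \left(1358 - 26\right)^{2} = 1332^{2} = 1774224$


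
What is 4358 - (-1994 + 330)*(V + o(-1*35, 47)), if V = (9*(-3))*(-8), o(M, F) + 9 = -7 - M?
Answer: 395398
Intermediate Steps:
o(M, F) = -16 - M (o(M, F) = -9 + (-7 - M) = -16 - M)
V = 216 (V = -27*(-8) = 216)
4358 - (-1994 + 330)*(V + o(-1*35, 47)) = 4358 - (-1994 + 330)*(216 + (-16 - (-1)*35)) = 4358 - (-1664)*(216 + (-16 - 1*(-35))) = 4358 - (-1664)*(216 + (-16 + 35)) = 4358 - (-1664)*(216 + 19) = 4358 - (-1664)*235 = 4358 - 1*(-391040) = 4358 + 391040 = 395398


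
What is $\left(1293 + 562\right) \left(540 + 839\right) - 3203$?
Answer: $2554842$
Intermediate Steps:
$\left(1293 + 562\right) \left(540 + 839\right) - 3203 = 1855 \cdot 1379 - 3203 = 2558045 - 3203 = 2554842$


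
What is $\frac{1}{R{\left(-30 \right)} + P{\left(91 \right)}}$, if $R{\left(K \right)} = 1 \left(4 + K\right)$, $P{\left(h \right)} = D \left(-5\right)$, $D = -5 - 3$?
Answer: $\frac{1}{14} \approx 0.071429$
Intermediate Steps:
$D = -8$
$P{\left(h \right)} = 40$ ($P{\left(h \right)} = \left(-8\right) \left(-5\right) = 40$)
$R{\left(K \right)} = 4 + K$
$\frac{1}{R{\left(-30 \right)} + P{\left(91 \right)}} = \frac{1}{\left(4 - 30\right) + 40} = \frac{1}{-26 + 40} = \frac{1}{14}$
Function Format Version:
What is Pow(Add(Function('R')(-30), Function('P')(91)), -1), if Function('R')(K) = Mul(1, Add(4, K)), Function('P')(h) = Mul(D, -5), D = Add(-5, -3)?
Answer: Rational(1, 14) ≈ 0.071429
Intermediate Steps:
D = -8
Function('P')(h) = 40 (Function('P')(h) = Mul(-8, -5) = 40)
Function('R')(K) = Add(4, K)
Pow(Add(Function('R')(-30), Function('P')(91)), -1) = Pow(Add(Add(4, -30), 40), -1) = Pow(Add(-26, 40), -1) = Pow(14, -1) = Rational(1, 14)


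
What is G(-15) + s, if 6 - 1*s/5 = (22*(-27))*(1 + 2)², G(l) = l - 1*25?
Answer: 26720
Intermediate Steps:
G(l) = -25 + l (G(l) = l - 25 = -25 + l)
s = 26760 (s = 30 - 5*22*(-27)*(1 + 2)² = 30 - (-2970)*3² = 30 - (-2970)*9 = 30 - 5*(-5346) = 30 + 26730 = 26760)
G(-15) + s = (-25 - 15) + 26760 = -40 + 26760 = 26720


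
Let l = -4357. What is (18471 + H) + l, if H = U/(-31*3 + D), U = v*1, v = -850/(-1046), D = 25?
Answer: 29526463/2092 ≈ 14114.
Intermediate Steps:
v = 425/523 (v = -850*(-1/1046) = 425/523 ≈ 0.81262)
U = 425/523 (U = (425/523)*1 = 425/523 ≈ 0.81262)
H = -25/2092 (H = 425/(523*(-31*3 + 25)) = 425/(523*(-93 + 25)) = (425/523)/(-68) = (425/523)*(-1/68) = -25/2092 ≈ -0.011950)
(18471 + H) + l = (18471 - 25/2092) - 4357 = 38641307/2092 - 4357 = 29526463/2092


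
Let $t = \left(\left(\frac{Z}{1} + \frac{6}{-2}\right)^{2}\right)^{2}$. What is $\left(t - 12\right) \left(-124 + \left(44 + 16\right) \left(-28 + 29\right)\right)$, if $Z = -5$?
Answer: $-261376$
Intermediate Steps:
$t = 4096$ ($t = \left(\left(- \frac{5}{1} + \frac{6}{-2}\right)^{2}\right)^{2} = \left(\left(\left(-5\right) 1 + 6 \left(- \frac{1}{2}\right)\right)^{2}\right)^{2} = \left(\left(-5 - 3\right)^{2}\right)^{2} = \left(\left(-8\right)^{2}\right)^{2} = 64^{2} = 4096$)
$\left(t - 12\right) \left(-124 + \left(44 + 16\right) \left(-28 + 29\right)\right) = \left(4096 - 12\right) \left(-124 + \left(44 + 16\right) \left(-28 + 29\right)\right) = 4084 \left(-124 + 60 \cdot 1\right) = 4084 \left(-124 + 60\right) = 4084 \left(-64\right) = -261376$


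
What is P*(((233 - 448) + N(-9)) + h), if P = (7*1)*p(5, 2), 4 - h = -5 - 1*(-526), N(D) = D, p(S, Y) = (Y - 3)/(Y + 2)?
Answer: 5187/4 ≈ 1296.8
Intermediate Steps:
p(S, Y) = (-3 + Y)/(2 + Y)
h = -517 (h = 4 - (-5 - 1*(-526)) = 4 - (-5 + 526) = 4 - 1*521 = 4 - 521 = -517)
P = -7/4 (P = (7*1)*((-3 + 2)/(2 + 2)) = 7*(-1/4) = 7*((¼)*(-1)) = 7*(-¼) = -7/4 ≈ -1.7500)
P*(((233 - 448) + N(-9)) + h) = -7*(((233 - 448) - 9) - 517)/4 = -7*((-215 - 9) - 517)/4 = -7*(-224 - 517)/4 = -7/4*(-741) = 5187/4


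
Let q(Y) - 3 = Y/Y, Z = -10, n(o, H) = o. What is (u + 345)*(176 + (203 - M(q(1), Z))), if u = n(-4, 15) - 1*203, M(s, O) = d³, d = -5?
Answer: 69552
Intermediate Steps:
q(Y) = 4 (q(Y) = 3 + Y/Y = 3 + 1 = 4)
M(s, O) = -125 (M(s, O) = (-5)³ = -125)
u = -207 (u = -4 - 1*203 = -4 - 203 = -207)
(u + 345)*(176 + (203 - M(q(1), Z))) = (-207 + 345)*(176 + (203 - 1*(-125))) = 138*(176 + (203 + 125)) = 138*(176 + 328) = 138*504 = 69552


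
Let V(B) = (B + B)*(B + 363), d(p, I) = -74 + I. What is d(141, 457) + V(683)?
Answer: 1429219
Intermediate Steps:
V(B) = 2*B*(363 + B) (V(B) = (2*B)*(363 + B) = 2*B*(363 + B))
d(141, 457) + V(683) = (-74 + 457) + 2*683*(363 + 683) = 383 + 2*683*1046 = 383 + 1428836 = 1429219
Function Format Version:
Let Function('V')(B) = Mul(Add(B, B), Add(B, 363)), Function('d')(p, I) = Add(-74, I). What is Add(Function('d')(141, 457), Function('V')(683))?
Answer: 1429219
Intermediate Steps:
Function('V')(B) = Mul(2, B, Add(363, B)) (Function('V')(B) = Mul(Mul(2, B), Add(363, B)) = Mul(2, B, Add(363, B)))
Add(Function('d')(141, 457), Function('V')(683)) = Add(Add(-74, 457), Mul(2, 683, Add(363, 683))) = Add(383, Mul(2, 683, 1046)) = Add(383, 1428836) = 1429219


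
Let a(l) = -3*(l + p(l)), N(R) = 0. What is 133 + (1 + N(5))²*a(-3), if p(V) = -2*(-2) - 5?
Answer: 145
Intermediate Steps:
p(V) = -1 (p(V) = 4 - 5 = -1)
a(l) = 3 - 3*l (a(l) = -3*(l - 1) = -3*(-1 + l) = 3 - 3*l)
133 + (1 + N(5))²*a(-3) = 133 + (1 + 0)²*(3 - 3*(-3)) = 133 + 1²*(3 + 9) = 133 + 1*12 = 133 + 12 = 145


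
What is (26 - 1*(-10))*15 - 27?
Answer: 513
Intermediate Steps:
(26 - 1*(-10))*15 - 27 = (26 + 10)*15 - 27 = 36*15 - 27 = 540 - 27 = 513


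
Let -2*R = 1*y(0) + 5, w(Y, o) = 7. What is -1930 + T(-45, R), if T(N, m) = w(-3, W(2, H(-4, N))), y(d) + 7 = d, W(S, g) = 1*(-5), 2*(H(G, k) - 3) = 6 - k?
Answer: -1923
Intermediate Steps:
H(G, k) = 6 - k/2 (H(G, k) = 3 + (6 - k)/2 = 3 + (3 - k/2) = 6 - k/2)
W(S, g) = -5
y(d) = -7 + d
R = 1 (R = -(1*(-7 + 0) + 5)/2 = -(1*(-7) + 5)/2 = -(-7 + 5)/2 = -½*(-2) = 1)
T(N, m) = 7
-1930 + T(-45, R) = -1930 + 7 = -1923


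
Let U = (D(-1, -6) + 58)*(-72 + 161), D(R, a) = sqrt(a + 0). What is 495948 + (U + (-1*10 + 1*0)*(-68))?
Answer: 501790 + 89*I*sqrt(6) ≈ 5.0179e+5 + 218.0*I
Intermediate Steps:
D(R, a) = sqrt(a)
U = 5162 + 89*I*sqrt(6) (U = (sqrt(-6) + 58)*(-72 + 161) = (I*sqrt(6) + 58)*89 = (58 + I*sqrt(6))*89 = 5162 + 89*I*sqrt(6) ≈ 5162.0 + 218.0*I)
495948 + (U + (-1*10 + 1*0)*(-68)) = 495948 + ((5162 + 89*I*sqrt(6)) + (-1*10 + 1*0)*(-68)) = 495948 + ((5162 + 89*I*sqrt(6)) + (-10 + 0)*(-68)) = 495948 + ((5162 + 89*I*sqrt(6)) - 10*(-68)) = 495948 + ((5162 + 89*I*sqrt(6)) + 680) = 495948 + (5842 + 89*I*sqrt(6)) = 501790 + 89*I*sqrt(6)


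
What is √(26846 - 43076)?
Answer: I*√16230 ≈ 127.4*I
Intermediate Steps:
√(26846 - 43076) = √(-16230) = I*√16230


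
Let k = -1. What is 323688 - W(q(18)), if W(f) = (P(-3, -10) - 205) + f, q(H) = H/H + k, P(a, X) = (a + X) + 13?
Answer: 323893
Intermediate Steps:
P(a, X) = 13 + X + a (P(a, X) = (X + a) + 13 = 13 + X + a)
q(H) = 0 (q(H) = H/H - 1 = 1 - 1 = 0)
W(f) = -205 + f (W(f) = ((13 - 10 - 3) - 205) + f = (0 - 205) + f = -205 + f)
323688 - W(q(18)) = 323688 - (-205 + 0) = 323688 - 1*(-205) = 323688 + 205 = 323893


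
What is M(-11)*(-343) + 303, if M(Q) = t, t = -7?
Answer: 2704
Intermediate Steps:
M(Q) = -7
M(-11)*(-343) + 303 = -7*(-343) + 303 = 2401 + 303 = 2704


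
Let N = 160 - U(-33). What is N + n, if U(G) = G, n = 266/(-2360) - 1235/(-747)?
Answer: 171479729/881460 ≈ 194.54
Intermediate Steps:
n = 1357949/881460 (n = 266*(-1/2360) - 1235*(-1/747) = -133/1180 + 1235/747 = 1357949/881460 ≈ 1.5406)
N = 193 (N = 160 - 1*(-33) = 160 + 33 = 193)
N + n = 193 + 1357949/881460 = 171479729/881460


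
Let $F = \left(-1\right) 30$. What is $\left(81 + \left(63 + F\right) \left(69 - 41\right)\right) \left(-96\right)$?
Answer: $-96480$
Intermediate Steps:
$F = -30$
$\left(81 + \left(63 + F\right) \left(69 - 41\right)\right) \left(-96\right) = \left(81 + \left(63 - 30\right) \left(69 - 41\right)\right) \left(-96\right) = \left(81 + 33 \cdot 28\right) \left(-96\right) = \left(81 + 924\right) \left(-96\right) = 1005 \left(-96\right) = -96480$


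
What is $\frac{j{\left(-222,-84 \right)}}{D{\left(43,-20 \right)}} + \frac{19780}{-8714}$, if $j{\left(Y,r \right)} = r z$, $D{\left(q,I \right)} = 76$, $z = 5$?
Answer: $- \frac{645395}{82783} \approx -7.7962$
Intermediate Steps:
$j{\left(Y,r \right)} = 5 r$ ($j{\left(Y,r \right)} = r 5 = 5 r$)
$\frac{j{\left(-222,-84 \right)}}{D{\left(43,-20 \right)}} + \frac{19780}{-8714} = \frac{5 \left(-84\right)}{76} + \frac{19780}{-8714} = \left(-420\right) \frac{1}{76} + 19780 \left(- \frac{1}{8714}\right) = - \frac{105}{19} - \frac{9890}{4357} = - \frac{645395}{82783}$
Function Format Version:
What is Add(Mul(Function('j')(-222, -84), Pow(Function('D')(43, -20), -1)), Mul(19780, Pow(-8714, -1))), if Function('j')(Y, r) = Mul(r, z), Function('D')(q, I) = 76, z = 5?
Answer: Rational(-645395, 82783) ≈ -7.7962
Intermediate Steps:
Function('j')(Y, r) = Mul(5, r) (Function('j')(Y, r) = Mul(r, 5) = Mul(5, r))
Add(Mul(Function('j')(-222, -84), Pow(Function('D')(43, -20), -1)), Mul(19780, Pow(-8714, -1))) = Add(Mul(Mul(5, -84), Pow(76, -1)), Mul(19780, Pow(-8714, -1))) = Add(Mul(-420, Rational(1, 76)), Mul(19780, Rational(-1, 8714))) = Add(Rational(-105, 19), Rational(-9890, 4357)) = Rational(-645395, 82783)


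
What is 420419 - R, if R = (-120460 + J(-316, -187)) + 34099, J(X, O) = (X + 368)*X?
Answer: 523212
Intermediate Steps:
J(X, O) = X*(368 + X) (J(X, O) = (368 + X)*X = X*(368 + X))
R = -102793 (R = (-120460 - 316*(368 - 316)) + 34099 = (-120460 - 316*52) + 34099 = (-120460 - 16432) + 34099 = -136892 + 34099 = -102793)
420419 - R = 420419 - 1*(-102793) = 420419 + 102793 = 523212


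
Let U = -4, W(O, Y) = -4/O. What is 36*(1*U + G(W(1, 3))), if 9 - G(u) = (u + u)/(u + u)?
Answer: 144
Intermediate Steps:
G(u) = 8 (G(u) = 9 - (u + u)/(u + u) = 9 - 2*u/(2*u) = 9 - 2*u*1/(2*u) = 9 - 1*1 = 9 - 1 = 8)
36*(1*U + G(W(1, 3))) = 36*(1*(-4) + 8) = 36*(-4 + 8) = 36*4 = 144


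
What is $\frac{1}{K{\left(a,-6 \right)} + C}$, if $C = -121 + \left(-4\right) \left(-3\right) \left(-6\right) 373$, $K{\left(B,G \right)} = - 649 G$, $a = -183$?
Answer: $- \frac{1}{23083} \approx -4.3322 \cdot 10^{-5}$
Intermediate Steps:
$C = -26977$ ($C = -121 + 12 \left(-6\right) 373 = -121 - 26856 = -26977$)
$\frac{1}{K{\left(a,-6 \right)} + C} = \frac{1}{\left(-649\right) \left(-6\right) - 26977} = \frac{1}{3894 - 26977} = \frac{1}{-23083} = - \frac{1}{23083}$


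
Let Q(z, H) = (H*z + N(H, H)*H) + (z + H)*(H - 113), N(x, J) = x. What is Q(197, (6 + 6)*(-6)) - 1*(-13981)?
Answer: -18144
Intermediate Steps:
Q(z, H) = H² + H*z + (-113 + H)*(H + z) (Q(z, H) = (H*z + H*H) + (z + H)*(H - 113) = (H*z + H²) + (H + z)*(-113 + H) = (H² + H*z) + (-113 + H)*(H + z) = H² + H*z + (-113 + H)*(H + z))
Q(197, (6 + 6)*(-6)) - 1*(-13981) = (-113*(6 + 6)*(-6) - 113*197 + 2*((6 + 6)*(-6))² + 2*((6 + 6)*(-6))*197) - 1*(-13981) = (-1356*(-6) - 22261 + 2*(12*(-6))² + 2*(12*(-6))*197) + 13981 = (-113*(-72) - 22261 + 2*(-72)² + 2*(-72)*197) + 13981 = (8136 - 22261 + 2*5184 - 28368) + 13981 = (8136 - 22261 + 10368 - 28368) + 13981 = -32125 + 13981 = -18144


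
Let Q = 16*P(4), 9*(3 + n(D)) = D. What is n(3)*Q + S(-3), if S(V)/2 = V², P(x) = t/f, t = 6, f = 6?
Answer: -74/3 ≈ -24.667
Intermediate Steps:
n(D) = -3 + D/9
P(x) = 1 (P(x) = 6/6 = 6*(⅙) = 1)
Q = 16 (Q = 16*1 = 16)
S(V) = 2*V²
n(3)*Q + S(-3) = (-3 + (⅑)*3)*16 + 2*(-3)² = (-3 + ⅓)*16 + 2*9 = -8/3*16 + 18 = -128/3 + 18 = -74/3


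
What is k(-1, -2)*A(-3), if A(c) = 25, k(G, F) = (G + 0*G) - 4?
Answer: -125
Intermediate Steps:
k(G, F) = -4 + G (k(G, F) = (G + 0) - 4 = G - 4 = -4 + G)
k(-1, -2)*A(-3) = (-4 - 1)*25 = -5*25 = -125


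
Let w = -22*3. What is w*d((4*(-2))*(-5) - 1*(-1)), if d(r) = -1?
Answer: 66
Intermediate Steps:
w = -66
w*d((4*(-2))*(-5) - 1*(-1)) = -66*(-1) = 66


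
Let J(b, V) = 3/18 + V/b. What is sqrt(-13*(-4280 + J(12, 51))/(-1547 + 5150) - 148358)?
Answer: I*sqrt(7702901135897)/7206 ≈ 385.15*I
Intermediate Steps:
J(b, V) = 1/6 + V/b (J(b, V) = 3*(1/18) + V/b = 1/6 + V/b)
sqrt(-13*(-4280 + J(12, 51))/(-1547 + 5150) - 148358) = sqrt(-13*(-4280 + (51 + (1/6)*12)/12)/(-1547 + 5150) - 148358) = sqrt(-13*(-4280 + (51 + 2)/12)/3603 - 148358) = sqrt(-13*(-4280 + (1/12)*53)/3603 - 148358) = sqrt(-13*(-4280 + 53/12)/3603 - 148358) = sqrt(-(-666991)/(12*3603) - 148358) = sqrt(-13*(-51307/43236) - 148358) = sqrt(666991/43236 - 148358) = sqrt(-6413739497/43236) = I*sqrt(7702901135897)/7206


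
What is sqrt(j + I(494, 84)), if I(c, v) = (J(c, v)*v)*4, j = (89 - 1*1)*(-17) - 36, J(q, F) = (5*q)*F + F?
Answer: 2*sqrt(17434993) ≈ 8351.0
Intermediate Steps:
J(q, F) = F + 5*F*q (J(q, F) = 5*F*q + F = F + 5*F*q)
j = -1532 (j = (89 - 1)*(-17) - 36 = 88*(-17) - 36 = -1496 - 36 = -1532)
I(c, v) = 4*v**2*(1 + 5*c) (I(c, v) = ((v*(1 + 5*c))*v)*4 = (v**2*(1 + 5*c))*4 = 4*v**2*(1 + 5*c))
sqrt(j + I(494, 84)) = sqrt(-1532 + 84**2*(4 + 20*494)) = sqrt(-1532 + 7056*(4 + 9880)) = sqrt(-1532 + 7056*9884) = sqrt(-1532 + 69741504) = sqrt(69739972) = 2*sqrt(17434993)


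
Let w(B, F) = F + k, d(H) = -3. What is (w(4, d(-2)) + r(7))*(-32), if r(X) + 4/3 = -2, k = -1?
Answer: 704/3 ≈ 234.67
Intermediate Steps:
r(X) = -10/3 (r(X) = -4/3 - 2 = -10/3)
w(B, F) = -1 + F (w(B, F) = F - 1 = -1 + F)
(w(4, d(-2)) + r(7))*(-32) = ((-1 - 3) - 10/3)*(-32) = (-4 - 10/3)*(-32) = -22/3*(-32) = 704/3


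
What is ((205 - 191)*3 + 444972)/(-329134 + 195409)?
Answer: -148338/44575 ≈ -3.3278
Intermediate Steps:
((205 - 191)*3 + 444972)/(-329134 + 195409) = (14*3 + 444972)/(-133725) = (42 + 444972)*(-1/133725) = 445014*(-1/133725) = -148338/44575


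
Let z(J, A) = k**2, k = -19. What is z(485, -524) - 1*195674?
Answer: -195313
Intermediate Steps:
z(J, A) = 361 (z(J, A) = (-19)**2 = 361)
z(485, -524) - 1*195674 = 361 - 1*195674 = 361 - 195674 = -195313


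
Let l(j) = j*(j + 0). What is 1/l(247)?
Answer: 1/61009 ≈ 1.6391e-5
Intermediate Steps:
l(j) = j² (l(j) = j*j = j²)
1/l(247) = 1/(247²) = 1/61009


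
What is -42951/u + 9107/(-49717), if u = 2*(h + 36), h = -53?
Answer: 2135085229/1690378 ≈ 1263.1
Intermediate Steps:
u = -34 (u = 2*(-53 + 36) = 2*(-17) = -34)
-42951/u + 9107/(-49717) = -42951/(-34) + 9107/(-49717) = -42951*(-1/34) + 9107*(-1/49717) = 42951/34 - 9107/49717 = 2135085229/1690378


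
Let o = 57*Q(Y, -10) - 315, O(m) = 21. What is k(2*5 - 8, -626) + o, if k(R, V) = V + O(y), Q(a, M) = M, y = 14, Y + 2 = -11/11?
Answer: -1490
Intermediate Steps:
Y = -3 (Y = -2 - 11/11 = -2 - 11*1/11 = -2 - 1 = -3)
k(R, V) = 21 + V (k(R, V) = V + 21 = 21 + V)
o = -885 (o = 57*(-10) - 315 = -570 - 315 = -885)
k(2*5 - 8, -626) + o = (21 - 626) - 885 = -605 - 885 = -1490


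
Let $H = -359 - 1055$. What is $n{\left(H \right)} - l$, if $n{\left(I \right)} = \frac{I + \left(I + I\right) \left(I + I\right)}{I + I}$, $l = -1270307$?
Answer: $\frac{2534959}{2} \approx 1.2675 \cdot 10^{6}$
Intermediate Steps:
$H = -1414$ ($H = -359 - 1055 = -1414$)
$n{\left(I \right)} = \frac{I + 4 I^{2}}{2 I}$ ($n{\left(I \right)} = \frac{I + 2 I 2 I}{2 I} = \left(I + 4 I^{2}\right) \frac{1}{2 I} = \frac{I + 4 I^{2}}{2 I}$)
$n{\left(H \right)} - l = \left(\frac{1}{2} + 2 \left(-1414\right)\right) - -1270307 = \left(\frac{1}{2} - 2828\right) + 1270307 = - \frac{5655}{2} + 1270307 = \frac{2534959}{2}$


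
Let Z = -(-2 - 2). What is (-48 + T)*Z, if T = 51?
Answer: 12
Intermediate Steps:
Z = 4 (Z = -1*(-4) = 4)
(-48 + T)*Z = (-48 + 51)*4 = 3*4 = 12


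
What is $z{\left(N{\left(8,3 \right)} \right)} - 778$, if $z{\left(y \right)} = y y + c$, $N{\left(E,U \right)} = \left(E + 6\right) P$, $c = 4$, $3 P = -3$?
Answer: $-578$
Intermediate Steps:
$P = -1$ ($P = \frac{1}{3} \left(-3\right) = -1$)
$N{\left(E,U \right)} = -6 - E$ ($N{\left(E,U \right)} = \left(E + 6\right) \left(-1\right) = \left(6 + E\right) \left(-1\right) = -6 - E$)
$z{\left(y \right)} = 4 + y^{2}$ ($z{\left(y \right)} = y y + 4 = y^{2} + 4 = 4 + y^{2}$)
$z{\left(N{\left(8,3 \right)} \right)} - 778 = \left(4 + \left(-6 - 8\right)^{2}\right) - 778 = \left(4 + \left(-14\right)^{2}\right) - 778 = \left(4 + 196\right) - 778 = 200 - 778 = -578$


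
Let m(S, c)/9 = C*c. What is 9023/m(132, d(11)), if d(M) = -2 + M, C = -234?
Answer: -9023/18954 ≈ -0.47605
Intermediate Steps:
m(S, c) = -2106*c (m(S, c) = 9*(-234*c) = -2106*c)
9023/m(132, d(11)) = 9023/((-2106*(-2 + 11))) = 9023/((-2106*9)) = 9023/(-18954) = 9023*(-1/18954) = -9023/18954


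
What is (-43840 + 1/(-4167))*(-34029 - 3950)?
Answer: 6938052371099/4167 ≈ 1.6650e+9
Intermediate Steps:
(-43840 + 1/(-4167))*(-34029 - 3950) = (-43840 - 1/4167)*(-37979) = -182681281/4167*(-37979) = 6938052371099/4167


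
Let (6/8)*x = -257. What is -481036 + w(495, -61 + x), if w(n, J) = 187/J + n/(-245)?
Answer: -4077763226/8477 ≈ -4.8104e+5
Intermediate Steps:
x = -1028/3 (x = (4/3)*(-257) = -1028/3 ≈ -342.67)
w(n, J) = 187/J - n/245 (w(n, J) = 187/J + n*(-1/245) = 187/J - n/245)
-481036 + w(495, -61 + x) = -481036 + (187/(-61 - 1028/3) - 1/245*495) = -481036 + (187/(-1211/3) - 99/49) = -481036 + (187*(-3/1211) - 99/49) = -481036 + (-561/1211 - 99/49) = -481036 - 21054/8477 = -4077763226/8477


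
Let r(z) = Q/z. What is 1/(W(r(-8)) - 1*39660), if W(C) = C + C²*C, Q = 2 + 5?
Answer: -512/20306711 ≈ -2.5213e-5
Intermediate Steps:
Q = 7
r(z) = 7/z
W(C) = C + C³
1/(W(r(-8)) - 1*39660) = 1/((7/(-8) + (7/(-8))³) - 1*39660) = 1/((7*(-⅛) + (7*(-⅛))³) - 39660) = 1/((-7/8 + (-7/8)³) - 39660) = 1/((-7/8 - 343/512) - 39660) = 1/(-791/512 - 39660) = 1/(-20306711/512) = -512/20306711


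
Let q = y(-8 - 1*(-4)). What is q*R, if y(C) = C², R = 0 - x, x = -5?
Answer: 80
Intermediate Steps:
R = 5 (R = 0 - 1*(-5) = 0 + 5 = 5)
q = 16 (q = (-8 - 1*(-4))² = (-8 + 4)² = (-4)² = 16)
q*R = 16*5 = 80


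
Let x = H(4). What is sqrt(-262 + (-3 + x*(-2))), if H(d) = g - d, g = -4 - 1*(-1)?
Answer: I*sqrt(251) ≈ 15.843*I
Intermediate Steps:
g = -3 (g = -4 + 1 = -3)
H(d) = -3 - d
x = -7 (x = -3 - 1*4 = -3 - 4 = -7)
sqrt(-262 + (-3 + x*(-2))) = sqrt(-262 + (-3 - 7*(-2))) = sqrt(-262 + (-3 + 14)) = sqrt(-262 + 11) = sqrt(-251) = I*sqrt(251)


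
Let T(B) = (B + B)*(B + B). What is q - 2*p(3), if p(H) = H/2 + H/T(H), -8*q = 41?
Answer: -199/24 ≈ -8.2917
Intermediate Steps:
q = -41/8 (q = -⅛*41 = -41/8 ≈ -5.1250)
T(B) = 4*B² (T(B) = (2*B)*(2*B) = 4*B²)
p(H) = H/2 + 1/(4*H) (p(H) = H/2 + H/((4*H²)) = H*(½) + H*(1/(4*H²)) = H/2 + 1/(4*H))
q - 2*p(3) = -41/8 - 2*((½)*3 + (¼)/3) = -41/8 - 2*(3/2 + (¼)*(⅓)) = -41/8 - 2*(3/2 + 1/12) = -41/8 - 2*19/12 = -41/8 - 19/6 = -199/24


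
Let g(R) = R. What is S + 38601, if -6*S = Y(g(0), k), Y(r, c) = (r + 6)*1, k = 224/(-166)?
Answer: 38600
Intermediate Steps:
k = -112/83 (k = 224*(-1/166) = -112/83 ≈ -1.3494)
Y(r, c) = 6 + r (Y(r, c) = (6 + r)*1 = 6 + r)
S = -1 (S = -(6 + 0)/6 = -⅙*6 = -1)
S + 38601 = -1 + 38601 = 38600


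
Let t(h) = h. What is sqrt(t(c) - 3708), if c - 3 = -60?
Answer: I*sqrt(3765) ≈ 61.36*I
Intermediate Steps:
c = -57 (c = 3 - 60 = -57)
sqrt(t(c) - 3708) = sqrt(-57 - 3708) = sqrt(-3765) = I*sqrt(3765)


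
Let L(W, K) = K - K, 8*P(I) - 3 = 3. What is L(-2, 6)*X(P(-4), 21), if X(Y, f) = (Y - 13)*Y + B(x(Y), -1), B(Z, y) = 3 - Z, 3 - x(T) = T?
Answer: 0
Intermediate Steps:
x(T) = 3 - T
P(I) = 3/4 (P(I) = 3/8 + (1/8)*3 = 3/8 + 3/8 = 3/4)
L(W, K) = 0
X(Y, f) = Y + Y*(-13 + Y) (X(Y, f) = (Y - 13)*Y + (3 - (3 - Y)) = (-13 + Y)*Y + (3 + (-3 + Y)) = Y*(-13 + Y) + Y = Y + Y*(-13 + Y))
L(-2, 6)*X(P(-4), 21) = 0*(3*(-12 + 3/4)/4) = 0*((3/4)*(-45/4)) = 0*(-135/16) = 0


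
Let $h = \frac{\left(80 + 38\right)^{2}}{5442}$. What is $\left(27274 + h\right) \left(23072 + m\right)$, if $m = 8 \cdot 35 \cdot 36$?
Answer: $\frac{2460525394432}{2721} \approx 9.0427 \cdot 10^{8}$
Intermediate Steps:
$m = 10080$ ($m = 280 \cdot 36 = 10080$)
$h = \frac{6962}{2721}$ ($h = 118^{2} \cdot \frac{1}{5442} = 13924 \cdot \frac{1}{5442} = \frac{6962}{2721} \approx 2.5586$)
$\left(27274 + h\right) \left(23072 + m\right) = \left(27274 + \frac{6962}{2721}\right) \left(23072 + 10080\right) = \frac{74219516}{2721} \cdot 33152 = \frac{2460525394432}{2721}$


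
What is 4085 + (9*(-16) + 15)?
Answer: 3956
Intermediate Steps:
4085 + (9*(-16) + 15) = 4085 + (-144 + 15) = 4085 - 129 = 3956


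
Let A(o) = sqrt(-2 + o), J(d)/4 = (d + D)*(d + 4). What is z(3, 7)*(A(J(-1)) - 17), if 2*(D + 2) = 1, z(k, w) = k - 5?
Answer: 34 - 8*I*sqrt(2) ≈ 34.0 - 11.314*I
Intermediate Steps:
z(k, w) = -5 + k
D = -3/2 (D = -2 + (1/2)*1 = -2 + 1/2 = -3/2 ≈ -1.5000)
J(d) = 4*(4 + d)*(-3/2 + d) (J(d) = 4*((d - 3/2)*(d + 4)) = 4*((-3/2 + d)*(4 + d)) = 4*((4 + d)*(-3/2 + d)) = 4*(4 + d)*(-3/2 + d))
z(3, 7)*(A(J(-1)) - 17) = (-5 + 3)*(sqrt(-2 + (-24 + 4*(-1)**2 + 10*(-1))) - 17) = -2*(sqrt(-2 + (-24 + 4*1 - 10)) - 17) = -2*(sqrt(-2 + (-24 + 4 - 10)) - 17) = -2*(sqrt(-2 - 30) - 17) = -2*(sqrt(-32) - 17) = -2*(4*I*sqrt(2) - 17) = -2*(-17 + 4*I*sqrt(2)) = 34 - 8*I*sqrt(2)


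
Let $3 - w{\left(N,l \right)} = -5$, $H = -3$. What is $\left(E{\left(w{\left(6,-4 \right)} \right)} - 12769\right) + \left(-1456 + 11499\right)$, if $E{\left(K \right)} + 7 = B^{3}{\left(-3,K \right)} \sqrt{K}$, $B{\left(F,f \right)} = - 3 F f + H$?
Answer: $-2733 + 657018 \sqrt{2} \approx 9.2643 \cdot 10^{5}$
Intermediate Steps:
$B{\left(F,f \right)} = -3 - 3 F f$ ($B{\left(F,f \right)} = - 3 F f - 3 = -3 - 3 F f$)
$w{\left(N,l \right)} = 8$ ($w{\left(N,l \right)} = 3 - -5 = 3 + 5 = 8$)
$E{\left(K \right)} = -7 + \sqrt{K} \left(-3 + 9 K\right)^{3}$ ($E{\left(K \right)} = -7 + \left(-3 - - 9 K\right)^{3} \sqrt{K} = -7 + \left(-3 + 9 K\right)^{3} \sqrt{K} = -7 + \sqrt{K} \left(-3 + 9 K\right)^{3}$)
$\left(E{\left(w{\left(6,-4 \right)} \right)} - 12769\right) + \left(-1456 + 11499\right) = \left(\left(-7 + 27 \sqrt{8} \left(-1 + 3 \cdot 8\right)^{3}\right) - 12769\right) + \left(-1456 + 11499\right) = \left(\left(-7 + 27 \cdot 2 \sqrt{2} \left(-1 + 24\right)^{3}\right) - 12769\right) + 10043 = \left(\left(-7 + 27 \cdot 2 \sqrt{2} \cdot 23^{3}\right) - 12769\right) + 10043 = \left(\left(-7 + 27 \cdot 2 \sqrt{2} \cdot 12167\right) - 12769\right) + 10043 = \left(\left(-7 + 657018 \sqrt{2}\right) - 12769\right) + 10043 = \left(-12776 + 657018 \sqrt{2}\right) + 10043 = -2733 + 657018 \sqrt{2}$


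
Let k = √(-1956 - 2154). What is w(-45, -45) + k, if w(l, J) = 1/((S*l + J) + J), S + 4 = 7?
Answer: -1/225 + I*√4110 ≈ -0.0044444 + 64.109*I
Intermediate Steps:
S = 3 (S = -4 + 7 = 3)
w(l, J) = 1/(2*J + 3*l) (w(l, J) = 1/((3*l + J) + J) = 1/((J + 3*l) + J) = 1/(2*J + 3*l))
k = I*√4110 (k = √(-4110) = I*√4110 ≈ 64.109*I)
w(-45, -45) + k = 1/(2*(-45) + 3*(-45)) + I*√4110 = 1/(-90 - 135) + I*√4110 = 1/(-225) + I*√4110 = -1/225 + I*√4110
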